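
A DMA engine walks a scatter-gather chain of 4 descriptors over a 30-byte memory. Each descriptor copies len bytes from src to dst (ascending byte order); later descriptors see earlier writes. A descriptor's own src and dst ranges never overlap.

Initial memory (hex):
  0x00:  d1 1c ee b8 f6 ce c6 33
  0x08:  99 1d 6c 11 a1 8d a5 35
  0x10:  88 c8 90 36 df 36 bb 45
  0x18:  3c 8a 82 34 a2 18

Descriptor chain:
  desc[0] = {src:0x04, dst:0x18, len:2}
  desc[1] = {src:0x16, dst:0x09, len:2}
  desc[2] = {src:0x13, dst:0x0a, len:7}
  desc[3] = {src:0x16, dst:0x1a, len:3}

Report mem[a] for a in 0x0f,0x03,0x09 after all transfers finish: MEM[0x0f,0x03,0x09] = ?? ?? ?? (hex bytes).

  after D0: wrote 2B at 0x18 = f6ce
  after D1: wrote 2B at 0x09 = bb45
  after D2: wrote 7B at 0x0a = 36df36bb45f6ce
  after D3: wrote 3B at 0x1a = bb45f6
query mem[0x0f]=0xf6, mem[0x03]=0xb8, mem[0x09]=0xbb

MEM[0x0f,0x03,0x09] = f6 b8 bb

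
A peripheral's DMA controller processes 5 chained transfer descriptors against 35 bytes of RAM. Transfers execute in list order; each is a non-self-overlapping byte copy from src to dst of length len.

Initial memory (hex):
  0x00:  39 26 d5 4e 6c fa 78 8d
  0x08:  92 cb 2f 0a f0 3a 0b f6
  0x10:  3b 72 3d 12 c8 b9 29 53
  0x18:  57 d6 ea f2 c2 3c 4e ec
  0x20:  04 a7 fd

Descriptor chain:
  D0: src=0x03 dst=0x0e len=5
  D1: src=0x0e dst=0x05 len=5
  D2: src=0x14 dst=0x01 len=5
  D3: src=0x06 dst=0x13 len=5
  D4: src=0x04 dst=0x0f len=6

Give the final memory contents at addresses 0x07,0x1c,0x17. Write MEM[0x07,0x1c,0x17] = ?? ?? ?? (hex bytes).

D0: mem[0x0e..0x12] <- [4e 6c fa 78 8d]
D1: mem[0x05..0x09] <- [4e 6c fa 78 8d]
D2: mem[0x01..0x05] <- [c8 b9 29 53 57]
D3: mem[0x13..0x17] <- [6c fa 78 8d 2f]
D4: mem[0x0f..0x14] <- [53 57 6c fa 78 8d]
query mem[0x07]=0xfa, mem[0x1c]=0xc2, mem[0x17]=0x2f

MEM[0x07,0x1c,0x17] = fa c2 2f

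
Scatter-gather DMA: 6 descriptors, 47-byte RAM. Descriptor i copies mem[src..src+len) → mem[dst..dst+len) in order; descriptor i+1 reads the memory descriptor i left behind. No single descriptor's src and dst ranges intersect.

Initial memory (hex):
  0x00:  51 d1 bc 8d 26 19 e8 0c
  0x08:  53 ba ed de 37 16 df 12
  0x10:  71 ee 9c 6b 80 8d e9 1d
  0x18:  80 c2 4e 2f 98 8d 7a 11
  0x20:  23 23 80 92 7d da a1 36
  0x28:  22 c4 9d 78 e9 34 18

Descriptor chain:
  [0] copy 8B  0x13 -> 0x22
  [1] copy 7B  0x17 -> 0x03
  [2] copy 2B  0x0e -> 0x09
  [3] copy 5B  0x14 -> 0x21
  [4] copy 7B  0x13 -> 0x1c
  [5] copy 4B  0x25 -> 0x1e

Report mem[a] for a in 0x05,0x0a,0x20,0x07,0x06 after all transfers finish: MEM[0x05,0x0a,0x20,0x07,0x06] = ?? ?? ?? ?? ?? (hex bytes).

D0: mem[0x22..0x29] <- [6b 80 8d e9 1d 80 c2 4e]
D1: mem[0x03..0x09] <- [1d 80 c2 4e 2f 98 8d]
D2: mem[0x09..0x0a] <- [df 12]
D3: mem[0x21..0x25] <- [80 8d e9 1d 80]
D4: mem[0x1c..0x22] <- [6b 80 8d e9 1d 80 c2]
D5: mem[0x1e..0x21] <- [80 1d 80 c2]
query mem[0x05]=0xc2, mem[0x0a]=0x12, mem[0x20]=0x80, mem[0x07]=0x2f, mem[0x06]=0x4e

MEM[0x05,0x0a,0x20,0x07,0x06] = c2 12 80 2f 4e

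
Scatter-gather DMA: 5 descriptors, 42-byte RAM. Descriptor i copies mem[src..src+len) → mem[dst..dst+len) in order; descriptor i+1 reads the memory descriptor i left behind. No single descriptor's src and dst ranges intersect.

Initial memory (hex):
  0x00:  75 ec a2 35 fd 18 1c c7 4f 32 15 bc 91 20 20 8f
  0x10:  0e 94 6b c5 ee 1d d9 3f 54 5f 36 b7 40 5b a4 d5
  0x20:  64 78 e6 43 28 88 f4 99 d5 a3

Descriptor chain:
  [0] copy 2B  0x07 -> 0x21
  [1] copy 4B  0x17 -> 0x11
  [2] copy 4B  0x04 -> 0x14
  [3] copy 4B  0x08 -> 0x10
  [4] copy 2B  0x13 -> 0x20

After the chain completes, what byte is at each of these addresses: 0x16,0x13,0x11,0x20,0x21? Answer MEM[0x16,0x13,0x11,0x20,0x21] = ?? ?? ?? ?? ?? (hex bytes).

#0 dst[0x21+2] := {0xc7,0x4f}
#1 dst[0x11+4] := {0x3f,0x54,0x5f,0x36}
#2 dst[0x14+4] := {0xfd,0x18,0x1c,0xc7}
#3 dst[0x10+4] := {0x4f,0x32,0x15,0xbc}
#4 dst[0x20+2] := {0xbc,0xfd}
query mem[0x16]=0x1c, mem[0x13]=0xbc, mem[0x11]=0x32, mem[0x20]=0xbc, mem[0x21]=0xfd

MEM[0x16,0x13,0x11,0x20,0x21] = 1c bc 32 bc fd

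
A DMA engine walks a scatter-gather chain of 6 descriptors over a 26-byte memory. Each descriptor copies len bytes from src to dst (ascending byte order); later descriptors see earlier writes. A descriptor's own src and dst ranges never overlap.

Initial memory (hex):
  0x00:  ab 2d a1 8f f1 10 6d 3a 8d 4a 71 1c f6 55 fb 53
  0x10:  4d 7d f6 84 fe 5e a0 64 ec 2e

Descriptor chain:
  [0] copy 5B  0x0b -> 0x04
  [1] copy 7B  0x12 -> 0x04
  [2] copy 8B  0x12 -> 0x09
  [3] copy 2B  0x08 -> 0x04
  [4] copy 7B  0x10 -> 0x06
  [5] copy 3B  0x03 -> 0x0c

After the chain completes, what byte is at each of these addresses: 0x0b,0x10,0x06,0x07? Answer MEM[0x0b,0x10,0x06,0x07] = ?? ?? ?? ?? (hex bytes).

MEM[0x0b,0x10,0x06,0x07] = 5e 2e 2e 7d

  after D0: wrote 5B at 0x04 = 1cf655fb53
  after D1: wrote 7B at 0x04 = f684fe5ea064ec
  after D2: wrote 8B at 0x09 = f684fe5ea064ec2e
  after D3: wrote 2B at 0x04 = a0f6
  after D4: wrote 7B at 0x06 = 2e7df684fe5ea0
  after D5: wrote 3B at 0x0c = 8fa0f6
query mem[0x0b]=0x5e, mem[0x10]=0x2e, mem[0x06]=0x2e, mem[0x07]=0x7d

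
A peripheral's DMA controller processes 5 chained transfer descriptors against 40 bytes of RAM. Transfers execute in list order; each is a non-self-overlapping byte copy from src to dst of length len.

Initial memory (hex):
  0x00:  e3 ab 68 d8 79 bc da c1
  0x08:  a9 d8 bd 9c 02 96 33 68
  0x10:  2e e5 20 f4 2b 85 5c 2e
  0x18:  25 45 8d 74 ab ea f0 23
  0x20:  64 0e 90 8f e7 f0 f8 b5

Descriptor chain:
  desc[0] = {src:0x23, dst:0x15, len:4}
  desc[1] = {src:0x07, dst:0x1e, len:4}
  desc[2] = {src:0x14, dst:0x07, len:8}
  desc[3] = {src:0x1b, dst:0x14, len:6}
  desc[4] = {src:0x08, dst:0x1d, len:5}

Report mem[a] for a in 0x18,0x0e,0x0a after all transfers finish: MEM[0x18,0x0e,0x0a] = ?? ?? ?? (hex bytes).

#0 dst[0x15+4] := {0x8f,0xe7,0xf0,0xf8}
#1 dst[0x1e+4] := {0xc1,0xa9,0xd8,0xbd}
#2 dst[0x07+8] := {0x2b,0x8f,0xe7,0xf0,0xf8,0x45,0x8d,0x74}
#3 dst[0x14+6] := {0x74,0xab,0xea,0xc1,0xa9,0xd8}
#4 dst[0x1d+5] := {0x8f,0xe7,0xf0,0xf8,0x45}
query mem[0x18]=0xa9, mem[0x0e]=0x74, mem[0x0a]=0xf0

MEM[0x18,0x0e,0x0a] = a9 74 f0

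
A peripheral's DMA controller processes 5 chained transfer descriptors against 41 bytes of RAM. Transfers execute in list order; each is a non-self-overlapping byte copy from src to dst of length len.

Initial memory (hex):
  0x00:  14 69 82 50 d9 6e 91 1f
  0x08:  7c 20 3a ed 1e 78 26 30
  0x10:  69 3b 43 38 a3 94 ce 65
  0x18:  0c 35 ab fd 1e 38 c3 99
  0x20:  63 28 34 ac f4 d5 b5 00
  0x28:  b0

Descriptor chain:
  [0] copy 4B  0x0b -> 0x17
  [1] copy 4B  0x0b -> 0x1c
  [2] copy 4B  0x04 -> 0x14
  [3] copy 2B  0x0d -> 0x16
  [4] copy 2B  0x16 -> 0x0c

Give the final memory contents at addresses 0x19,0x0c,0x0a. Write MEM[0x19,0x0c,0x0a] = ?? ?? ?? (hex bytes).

MEM[0x19,0x0c,0x0a] = 78 78 3a

  after D0: wrote 4B at 0x17 = ed1e7826
  after D1: wrote 4B at 0x1c = ed1e7826
  after D2: wrote 4B at 0x14 = d96e911f
  after D3: wrote 2B at 0x16 = 7826
  after D4: wrote 2B at 0x0c = 7826
query mem[0x19]=0x78, mem[0x0c]=0x78, mem[0x0a]=0x3a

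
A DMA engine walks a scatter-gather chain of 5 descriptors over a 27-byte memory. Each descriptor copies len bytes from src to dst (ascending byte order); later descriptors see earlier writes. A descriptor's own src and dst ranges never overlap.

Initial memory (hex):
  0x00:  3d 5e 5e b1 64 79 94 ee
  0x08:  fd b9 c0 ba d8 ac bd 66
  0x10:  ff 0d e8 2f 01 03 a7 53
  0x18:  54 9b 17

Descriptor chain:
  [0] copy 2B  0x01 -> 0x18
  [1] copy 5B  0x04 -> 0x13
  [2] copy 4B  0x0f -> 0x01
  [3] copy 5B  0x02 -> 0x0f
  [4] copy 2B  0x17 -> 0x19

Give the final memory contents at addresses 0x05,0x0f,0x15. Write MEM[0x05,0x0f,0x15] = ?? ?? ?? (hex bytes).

D0: mem[0x18..0x19] <- [5e 5e]
D1: mem[0x13..0x17] <- [64 79 94 ee fd]
D2: mem[0x01..0x04] <- [66 ff 0d e8]
D3: mem[0x0f..0x13] <- [ff 0d e8 79 94]
D4: mem[0x19..0x1a] <- [fd 5e]
query mem[0x05]=0x79, mem[0x0f]=0xff, mem[0x15]=0x94

MEM[0x05,0x0f,0x15] = 79 ff 94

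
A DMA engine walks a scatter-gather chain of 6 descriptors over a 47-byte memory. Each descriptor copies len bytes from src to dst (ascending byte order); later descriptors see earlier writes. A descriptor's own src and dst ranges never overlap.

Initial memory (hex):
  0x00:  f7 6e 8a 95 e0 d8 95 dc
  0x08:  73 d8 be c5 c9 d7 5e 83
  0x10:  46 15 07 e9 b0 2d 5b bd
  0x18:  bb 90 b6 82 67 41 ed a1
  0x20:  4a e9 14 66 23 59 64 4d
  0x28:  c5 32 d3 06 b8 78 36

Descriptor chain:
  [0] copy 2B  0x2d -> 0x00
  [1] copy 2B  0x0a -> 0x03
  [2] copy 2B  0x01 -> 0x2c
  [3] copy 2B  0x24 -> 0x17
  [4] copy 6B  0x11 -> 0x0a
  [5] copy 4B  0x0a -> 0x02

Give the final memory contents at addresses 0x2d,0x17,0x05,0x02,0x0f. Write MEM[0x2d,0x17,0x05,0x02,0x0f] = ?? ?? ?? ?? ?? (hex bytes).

MEM[0x2d,0x17,0x05,0x02,0x0f] = 8a 23 b0 15 5b

#0 dst[0x00+2] := {0x78,0x36}
#1 dst[0x03+2] := {0xbe,0xc5}
#2 dst[0x2c+2] := {0x36,0x8a}
#3 dst[0x17+2] := {0x23,0x59}
#4 dst[0x0a+6] := {0x15,0x07,0xe9,0xb0,0x2d,0x5b}
#5 dst[0x02+4] := {0x15,0x07,0xe9,0xb0}
query mem[0x2d]=0x8a, mem[0x17]=0x23, mem[0x05]=0xb0, mem[0x02]=0x15, mem[0x0f]=0x5b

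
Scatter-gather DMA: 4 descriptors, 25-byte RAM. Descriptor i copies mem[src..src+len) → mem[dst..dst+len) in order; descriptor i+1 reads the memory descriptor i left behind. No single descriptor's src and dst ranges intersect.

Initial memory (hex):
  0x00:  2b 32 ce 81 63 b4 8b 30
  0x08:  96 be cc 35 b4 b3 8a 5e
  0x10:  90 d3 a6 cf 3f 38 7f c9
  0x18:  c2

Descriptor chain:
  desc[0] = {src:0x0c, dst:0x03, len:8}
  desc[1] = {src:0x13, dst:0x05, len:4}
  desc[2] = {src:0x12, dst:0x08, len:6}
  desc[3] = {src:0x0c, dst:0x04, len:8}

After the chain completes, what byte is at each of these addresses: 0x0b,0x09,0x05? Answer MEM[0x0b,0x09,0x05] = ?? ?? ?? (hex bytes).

MEM[0x0b,0x09,0x05] = cf d3 c9

#0 dst[0x03+8] := {0xb4,0xb3,0x8a,0x5e,0x90,0xd3,0xa6,0xcf}
#1 dst[0x05+4] := {0xcf,0x3f,0x38,0x7f}
#2 dst[0x08+6] := {0xa6,0xcf,0x3f,0x38,0x7f,0xc9}
#3 dst[0x04+8] := {0x7f,0xc9,0x8a,0x5e,0x90,0xd3,0xa6,0xcf}
query mem[0x0b]=0xcf, mem[0x09]=0xd3, mem[0x05]=0xc9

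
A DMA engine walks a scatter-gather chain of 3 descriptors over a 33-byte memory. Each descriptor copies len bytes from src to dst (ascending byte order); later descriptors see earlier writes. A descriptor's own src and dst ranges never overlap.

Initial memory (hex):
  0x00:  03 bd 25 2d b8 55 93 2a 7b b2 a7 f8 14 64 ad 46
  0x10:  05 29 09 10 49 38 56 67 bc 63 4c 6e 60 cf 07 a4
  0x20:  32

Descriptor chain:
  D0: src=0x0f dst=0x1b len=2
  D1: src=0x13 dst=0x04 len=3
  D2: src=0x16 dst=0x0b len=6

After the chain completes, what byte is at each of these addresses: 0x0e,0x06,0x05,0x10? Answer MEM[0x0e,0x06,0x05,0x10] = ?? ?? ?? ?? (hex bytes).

MEM[0x0e,0x06,0x05,0x10] = 63 38 49 46

#0 dst[0x1b+2] := {0x46,0x05}
#1 dst[0x04+3] := {0x10,0x49,0x38}
#2 dst[0x0b+6] := {0x56,0x67,0xbc,0x63,0x4c,0x46}
query mem[0x0e]=0x63, mem[0x06]=0x38, mem[0x05]=0x49, mem[0x10]=0x46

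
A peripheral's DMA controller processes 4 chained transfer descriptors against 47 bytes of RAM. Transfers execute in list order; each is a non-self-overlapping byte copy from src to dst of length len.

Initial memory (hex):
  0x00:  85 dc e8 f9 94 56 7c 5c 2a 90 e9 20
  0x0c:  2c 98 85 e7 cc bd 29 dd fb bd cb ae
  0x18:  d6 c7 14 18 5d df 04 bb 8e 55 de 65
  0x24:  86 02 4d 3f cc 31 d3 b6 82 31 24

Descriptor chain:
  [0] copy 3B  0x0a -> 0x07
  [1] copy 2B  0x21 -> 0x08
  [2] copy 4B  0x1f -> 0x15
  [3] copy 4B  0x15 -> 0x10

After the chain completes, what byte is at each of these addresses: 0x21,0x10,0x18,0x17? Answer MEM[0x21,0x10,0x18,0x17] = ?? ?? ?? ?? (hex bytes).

MEM[0x21,0x10,0x18,0x17] = 55 bb de 55

#0 dst[0x07+3] := {0xe9,0x20,0x2c}
#1 dst[0x08+2] := {0x55,0xde}
#2 dst[0x15+4] := {0xbb,0x8e,0x55,0xde}
#3 dst[0x10+4] := {0xbb,0x8e,0x55,0xde}
query mem[0x21]=0x55, mem[0x10]=0xbb, mem[0x18]=0xde, mem[0x17]=0x55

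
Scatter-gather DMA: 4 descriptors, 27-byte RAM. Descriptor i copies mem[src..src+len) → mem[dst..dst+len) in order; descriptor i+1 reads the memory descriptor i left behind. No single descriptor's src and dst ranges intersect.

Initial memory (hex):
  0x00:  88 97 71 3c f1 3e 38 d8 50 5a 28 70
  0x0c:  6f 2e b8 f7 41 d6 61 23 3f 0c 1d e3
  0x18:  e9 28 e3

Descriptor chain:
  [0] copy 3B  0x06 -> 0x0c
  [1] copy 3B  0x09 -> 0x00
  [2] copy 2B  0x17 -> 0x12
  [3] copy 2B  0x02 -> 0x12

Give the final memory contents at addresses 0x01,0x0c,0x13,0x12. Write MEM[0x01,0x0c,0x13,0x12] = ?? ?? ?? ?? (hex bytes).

MEM[0x01,0x0c,0x13,0x12] = 28 38 3c 70

#0 dst[0x0c+3] := {0x38,0xd8,0x50}
#1 dst[0x00+3] := {0x5a,0x28,0x70}
#2 dst[0x12+2] := {0xe3,0xe9}
#3 dst[0x12+2] := {0x70,0x3c}
query mem[0x01]=0x28, mem[0x0c]=0x38, mem[0x13]=0x3c, mem[0x12]=0x70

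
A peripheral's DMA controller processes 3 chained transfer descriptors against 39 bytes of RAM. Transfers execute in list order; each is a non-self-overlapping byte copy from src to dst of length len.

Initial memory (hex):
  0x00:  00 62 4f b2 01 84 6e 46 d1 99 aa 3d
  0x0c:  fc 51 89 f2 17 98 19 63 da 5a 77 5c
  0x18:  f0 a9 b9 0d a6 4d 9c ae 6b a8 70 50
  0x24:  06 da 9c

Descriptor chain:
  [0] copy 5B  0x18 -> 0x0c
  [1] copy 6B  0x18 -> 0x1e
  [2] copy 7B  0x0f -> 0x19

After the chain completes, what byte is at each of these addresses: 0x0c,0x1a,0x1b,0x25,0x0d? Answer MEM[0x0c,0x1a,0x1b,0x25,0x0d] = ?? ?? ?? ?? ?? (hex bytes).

  after D0: wrote 5B at 0x0c = f0a9b90da6
  after D1: wrote 6B at 0x1e = f0a9b90da64d
  after D2: wrote 7B at 0x19 = 0da6981963da5a
query mem[0x0c]=0xf0, mem[0x1a]=0xa6, mem[0x1b]=0x98, mem[0x25]=0xda, mem[0x0d]=0xa9

MEM[0x0c,0x1a,0x1b,0x25,0x0d] = f0 a6 98 da a9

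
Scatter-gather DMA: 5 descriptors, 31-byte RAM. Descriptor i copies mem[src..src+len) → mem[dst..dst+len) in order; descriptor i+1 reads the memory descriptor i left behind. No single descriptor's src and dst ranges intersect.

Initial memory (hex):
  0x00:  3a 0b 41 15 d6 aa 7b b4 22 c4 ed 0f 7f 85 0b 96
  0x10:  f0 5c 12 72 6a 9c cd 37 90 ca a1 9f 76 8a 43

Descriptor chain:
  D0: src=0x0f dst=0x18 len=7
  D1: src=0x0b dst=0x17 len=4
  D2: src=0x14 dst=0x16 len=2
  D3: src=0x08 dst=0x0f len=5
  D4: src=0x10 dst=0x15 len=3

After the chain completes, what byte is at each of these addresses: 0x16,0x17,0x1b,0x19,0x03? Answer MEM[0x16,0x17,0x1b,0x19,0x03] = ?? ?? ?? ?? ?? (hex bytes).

  after D0: wrote 7B at 0x18 = 96f05c12726a9c
  after D1: wrote 4B at 0x17 = 0f7f850b
  after D2: wrote 2B at 0x16 = 6a9c
  after D3: wrote 5B at 0x0f = 22c4ed0f7f
  after D4: wrote 3B at 0x15 = c4ed0f
query mem[0x16]=0xed, mem[0x17]=0x0f, mem[0x1b]=0x12, mem[0x19]=0x85, mem[0x03]=0x15

MEM[0x16,0x17,0x1b,0x19,0x03] = ed 0f 12 85 15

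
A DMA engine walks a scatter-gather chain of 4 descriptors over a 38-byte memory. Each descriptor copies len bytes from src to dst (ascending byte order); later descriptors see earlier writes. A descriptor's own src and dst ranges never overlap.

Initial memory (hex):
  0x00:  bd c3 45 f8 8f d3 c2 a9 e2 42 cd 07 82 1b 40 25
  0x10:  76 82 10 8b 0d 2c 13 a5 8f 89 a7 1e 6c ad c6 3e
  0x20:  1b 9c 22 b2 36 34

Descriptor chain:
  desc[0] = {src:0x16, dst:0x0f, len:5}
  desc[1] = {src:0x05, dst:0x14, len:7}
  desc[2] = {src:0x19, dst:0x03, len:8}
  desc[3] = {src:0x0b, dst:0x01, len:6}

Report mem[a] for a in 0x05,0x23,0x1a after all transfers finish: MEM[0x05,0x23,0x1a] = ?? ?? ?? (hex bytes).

D0: mem[0x0f..0x13] <- [13 a5 8f 89 a7]
D1: mem[0x14..0x1a] <- [d3 c2 a9 e2 42 cd 07]
D2: mem[0x03..0x0a] <- [cd 07 1e 6c ad c6 3e 1b]
D3: mem[0x01..0x06] <- [07 82 1b 40 13 a5]
query mem[0x05]=0x13, mem[0x23]=0xb2, mem[0x1a]=0x07

MEM[0x05,0x23,0x1a] = 13 b2 07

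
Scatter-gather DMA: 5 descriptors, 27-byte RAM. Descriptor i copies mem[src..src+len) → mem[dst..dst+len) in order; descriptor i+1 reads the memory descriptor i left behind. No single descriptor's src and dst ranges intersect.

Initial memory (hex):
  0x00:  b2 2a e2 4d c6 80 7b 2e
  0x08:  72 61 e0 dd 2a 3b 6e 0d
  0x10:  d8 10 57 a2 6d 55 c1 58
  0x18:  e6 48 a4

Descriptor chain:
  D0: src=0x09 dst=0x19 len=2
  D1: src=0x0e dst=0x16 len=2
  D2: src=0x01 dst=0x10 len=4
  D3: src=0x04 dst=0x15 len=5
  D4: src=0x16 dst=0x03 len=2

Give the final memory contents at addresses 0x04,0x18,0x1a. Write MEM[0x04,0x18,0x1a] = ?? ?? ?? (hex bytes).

D0: mem[0x19..0x1a] <- [61 e0]
D1: mem[0x16..0x17] <- [6e 0d]
D2: mem[0x10..0x13] <- [2a e2 4d c6]
D3: mem[0x15..0x19] <- [c6 80 7b 2e 72]
D4: mem[0x03..0x04] <- [80 7b]
query mem[0x04]=0x7b, mem[0x18]=0x2e, mem[0x1a]=0xe0

MEM[0x04,0x18,0x1a] = 7b 2e e0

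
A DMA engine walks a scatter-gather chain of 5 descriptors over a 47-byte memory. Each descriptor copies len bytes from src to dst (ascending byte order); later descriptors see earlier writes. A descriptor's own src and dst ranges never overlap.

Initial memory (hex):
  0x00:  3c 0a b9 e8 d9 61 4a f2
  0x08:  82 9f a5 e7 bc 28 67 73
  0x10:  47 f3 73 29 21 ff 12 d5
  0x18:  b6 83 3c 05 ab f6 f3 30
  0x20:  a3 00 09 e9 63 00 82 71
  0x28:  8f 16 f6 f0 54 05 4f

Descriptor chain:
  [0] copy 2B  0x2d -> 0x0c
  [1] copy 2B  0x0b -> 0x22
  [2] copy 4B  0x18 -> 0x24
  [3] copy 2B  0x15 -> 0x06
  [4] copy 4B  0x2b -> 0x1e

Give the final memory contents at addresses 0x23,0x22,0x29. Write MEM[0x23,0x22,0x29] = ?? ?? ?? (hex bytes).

MEM[0x23,0x22,0x29] = 05 e7 16

#0 dst[0x0c+2] := {0x05,0x4f}
#1 dst[0x22+2] := {0xe7,0x05}
#2 dst[0x24+4] := {0xb6,0x83,0x3c,0x05}
#3 dst[0x06+2] := {0xff,0x12}
#4 dst[0x1e+4] := {0xf0,0x54,0x05,0x4f}
query mem[0x23]=0x05, mem[0x22]=0xe7, mem[0x29]=0x16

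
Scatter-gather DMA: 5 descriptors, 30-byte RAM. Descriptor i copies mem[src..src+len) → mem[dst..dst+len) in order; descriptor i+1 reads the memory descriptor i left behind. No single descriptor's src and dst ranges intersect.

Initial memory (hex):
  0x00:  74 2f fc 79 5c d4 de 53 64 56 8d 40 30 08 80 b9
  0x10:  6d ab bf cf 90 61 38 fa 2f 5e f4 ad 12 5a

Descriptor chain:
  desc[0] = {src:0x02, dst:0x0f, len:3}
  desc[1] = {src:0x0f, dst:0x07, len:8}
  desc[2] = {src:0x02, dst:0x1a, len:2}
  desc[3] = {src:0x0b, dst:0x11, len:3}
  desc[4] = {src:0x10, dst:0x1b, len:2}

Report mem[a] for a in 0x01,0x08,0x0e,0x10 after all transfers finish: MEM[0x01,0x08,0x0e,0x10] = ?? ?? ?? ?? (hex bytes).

MEM[0x01,0x08,0x0e,0x10] = 2f 79 38 79

D0: mem[0x0f..0x11] <- [fc 79 5c]
D1: mem[0x07..0x0e] <- [fc 79 5c bf cf 90 61 38]
D2: mem[0x1a..0x1b] <- [fc 79]
D3: mem[0x11..0x13] <- [cf 90 61]
D4: mem[0x1b..0x1c] <- [79 cf]
query mem[0x01]=0x2f, mem[0x08]=0x79, mem[0x0e]=0x38, mem[0x10]=0x79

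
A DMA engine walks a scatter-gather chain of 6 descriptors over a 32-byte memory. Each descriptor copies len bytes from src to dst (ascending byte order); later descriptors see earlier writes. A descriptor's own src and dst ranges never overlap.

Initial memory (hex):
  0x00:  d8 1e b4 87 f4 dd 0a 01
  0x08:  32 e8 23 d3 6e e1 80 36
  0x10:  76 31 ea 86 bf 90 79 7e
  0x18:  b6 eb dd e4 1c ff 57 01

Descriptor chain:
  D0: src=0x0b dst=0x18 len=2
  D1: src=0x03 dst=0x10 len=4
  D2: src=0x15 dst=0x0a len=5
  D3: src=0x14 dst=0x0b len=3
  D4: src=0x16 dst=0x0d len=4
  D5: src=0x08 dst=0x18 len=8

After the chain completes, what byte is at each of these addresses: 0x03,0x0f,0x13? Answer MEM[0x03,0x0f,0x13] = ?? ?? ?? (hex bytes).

[0] 0x0b->0x18 len=2 : d3 6e
[1] 0x03->0x10 len=4 : 87 f4 dd 0a
[2] 0x15->0x0a len=5 : 90 79 7e d3 6e
[3] 0x14->0x0b len=3 : bf 90 79
[4] 0x16->0x0d len=4 : 79 7e d3 6e
[5] 0x08->0x18 len=8 : 32 e8 90 bf 90 79 7e d3
query mem[0x03]=0x87, mem[0x0f]=0xd3, mem[0x13]=0x0a

MEM[0x03,0x0f,0x13] = 87 d3 0a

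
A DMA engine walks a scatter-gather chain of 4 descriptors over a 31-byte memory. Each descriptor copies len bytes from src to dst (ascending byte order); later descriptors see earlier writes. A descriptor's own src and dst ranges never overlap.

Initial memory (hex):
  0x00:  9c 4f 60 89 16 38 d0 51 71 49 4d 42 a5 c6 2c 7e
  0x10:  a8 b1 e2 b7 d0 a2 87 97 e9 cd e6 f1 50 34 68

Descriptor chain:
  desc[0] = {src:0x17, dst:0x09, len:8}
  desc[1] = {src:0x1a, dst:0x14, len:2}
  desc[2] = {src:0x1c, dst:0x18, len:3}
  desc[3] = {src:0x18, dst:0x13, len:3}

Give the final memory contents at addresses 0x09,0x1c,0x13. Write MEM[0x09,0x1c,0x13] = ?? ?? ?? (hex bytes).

#0 dst[0x09+8] := {0x97,0xe9,0xcd,0xe6,0xf1,0x50,0x34,0x68}
#1 dst[0x14+2] := {0xe6,0xf1}
#2 dst[0x18+3] := {0x50,0x34,0x68}
#3 dst[0x13+3] := {0x50,0x34,0x68}
query mem[0x09]=0x97, mem[0x1c]=0x50, mem[0x13]=0x50

MEM[0x09,0x1c,0x13] = 97 50 50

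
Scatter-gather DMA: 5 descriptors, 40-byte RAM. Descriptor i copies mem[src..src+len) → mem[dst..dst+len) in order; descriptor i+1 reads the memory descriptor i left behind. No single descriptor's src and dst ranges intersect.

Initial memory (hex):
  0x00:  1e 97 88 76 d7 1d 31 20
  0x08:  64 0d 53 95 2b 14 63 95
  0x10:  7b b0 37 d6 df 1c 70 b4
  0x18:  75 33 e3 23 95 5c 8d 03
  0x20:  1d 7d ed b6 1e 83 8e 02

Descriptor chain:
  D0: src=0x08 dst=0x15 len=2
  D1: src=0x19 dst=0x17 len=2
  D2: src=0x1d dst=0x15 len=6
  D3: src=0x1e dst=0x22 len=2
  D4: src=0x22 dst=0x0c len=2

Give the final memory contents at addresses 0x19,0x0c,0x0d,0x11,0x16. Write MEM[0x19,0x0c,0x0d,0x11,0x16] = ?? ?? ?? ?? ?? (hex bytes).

D0: mem[0x15..0x16] <- [64 0d]
D1: mem[0x17..0x18] <- [33 e3]
D2: mem[0x15..0x1a] <- [5c 8d 03 1d 7d ed]
D3: mem[0x22..0x23] <- [8d 03]
D4: mem[0x0c..0x0d] <- [8d 03]
query mem[0x19]=0x7d, mem[0x0c]=0x8d, mem[0x0d]=0x03, mem[0x11]=0xb0, mem[0x16]=0x8d

MEM[0x19,0x0c,0x0d,0x11,0x16] = 7d 8d 03 b0 8d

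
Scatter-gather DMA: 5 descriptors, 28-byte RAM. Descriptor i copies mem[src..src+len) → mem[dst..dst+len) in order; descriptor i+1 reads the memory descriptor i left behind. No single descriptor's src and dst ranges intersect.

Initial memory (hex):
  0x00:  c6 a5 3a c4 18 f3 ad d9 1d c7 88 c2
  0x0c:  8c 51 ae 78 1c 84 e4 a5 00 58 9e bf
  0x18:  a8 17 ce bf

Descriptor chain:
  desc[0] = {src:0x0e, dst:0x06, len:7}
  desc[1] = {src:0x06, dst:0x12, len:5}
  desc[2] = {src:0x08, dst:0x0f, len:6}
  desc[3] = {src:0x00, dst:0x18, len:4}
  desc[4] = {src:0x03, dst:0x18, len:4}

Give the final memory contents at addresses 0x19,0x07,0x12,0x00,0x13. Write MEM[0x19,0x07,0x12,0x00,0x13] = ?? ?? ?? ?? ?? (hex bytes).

MEM[0x19,0x07,0x12,0x00,0x13] = 18 78 a5 c6 00

D0: mem[0x06..0x0c] <- [ae 78 1c 84 e4 a5 00]
D1: mem[0x12..0x16] <- [ae 78 1c 84 e4]
D2: mem[0x0f..0x14] <- [1c 84 e4 a5 00 51]
D3: mem[0x18..0x1b] <- [c6 a5 3a c4]
D4: mem[0x18..0x1b] <- [c4 18 f3 ae]
query mem[0x19]=0x18, mem[0x07]=0x78, mem[0x12]=0xa5, mem[0x00]=0xc6, mem[0x13]=0x00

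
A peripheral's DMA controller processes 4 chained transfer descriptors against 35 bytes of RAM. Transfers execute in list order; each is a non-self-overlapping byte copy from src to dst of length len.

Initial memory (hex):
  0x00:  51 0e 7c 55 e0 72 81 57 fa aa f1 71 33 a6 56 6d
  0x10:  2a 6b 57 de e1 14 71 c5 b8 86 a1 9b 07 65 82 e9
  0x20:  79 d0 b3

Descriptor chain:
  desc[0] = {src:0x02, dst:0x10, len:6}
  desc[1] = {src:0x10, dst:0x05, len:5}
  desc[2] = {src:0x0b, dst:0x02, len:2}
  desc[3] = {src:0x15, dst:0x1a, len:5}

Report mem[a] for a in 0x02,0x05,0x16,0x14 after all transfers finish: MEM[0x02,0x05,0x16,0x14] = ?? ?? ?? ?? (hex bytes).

MEM[0x02,0x05,0x16,0x14] = 71 7c 71 81

#0 dst[0x10+6] := {0x7c,0x55,0xe0,0x72,0x81,0x57}
#1 dst[0x05+5] := {0x7c,0x55,0xe0,0x72,0x81}
#2 dst[0x02+2] := {0x71,0x33}
#3 dst[0x1a+5] := {0x57,0x71,0xc5,0xb8,0x86}
query mem[0x02]=0x71, mem[0x05]=0x7c, mem[0x16]=0x71, mem[0x14]=0x81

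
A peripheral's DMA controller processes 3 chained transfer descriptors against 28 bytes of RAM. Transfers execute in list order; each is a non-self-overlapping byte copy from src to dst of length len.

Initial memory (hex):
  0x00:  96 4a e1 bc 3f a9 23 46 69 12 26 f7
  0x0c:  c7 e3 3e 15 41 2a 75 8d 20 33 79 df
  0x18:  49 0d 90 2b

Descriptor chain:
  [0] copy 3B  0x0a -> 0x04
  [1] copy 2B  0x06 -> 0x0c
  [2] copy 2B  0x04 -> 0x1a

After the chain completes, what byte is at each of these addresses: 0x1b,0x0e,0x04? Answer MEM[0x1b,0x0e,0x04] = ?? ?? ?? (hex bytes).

MEM[0x1b,0x0e,0x04] = f7 3e 26

#0 dst[0x04+3] := {0x26,0xf7,0xc7}
#1 dst[0x0c+2] := {0xc7,0x46}
#2 dst[0x1a+2] := {0x26,0xf7}
query mem[0x1b]=0xf7, mem[0x0e]=0x3e, mem[0x04]=0x26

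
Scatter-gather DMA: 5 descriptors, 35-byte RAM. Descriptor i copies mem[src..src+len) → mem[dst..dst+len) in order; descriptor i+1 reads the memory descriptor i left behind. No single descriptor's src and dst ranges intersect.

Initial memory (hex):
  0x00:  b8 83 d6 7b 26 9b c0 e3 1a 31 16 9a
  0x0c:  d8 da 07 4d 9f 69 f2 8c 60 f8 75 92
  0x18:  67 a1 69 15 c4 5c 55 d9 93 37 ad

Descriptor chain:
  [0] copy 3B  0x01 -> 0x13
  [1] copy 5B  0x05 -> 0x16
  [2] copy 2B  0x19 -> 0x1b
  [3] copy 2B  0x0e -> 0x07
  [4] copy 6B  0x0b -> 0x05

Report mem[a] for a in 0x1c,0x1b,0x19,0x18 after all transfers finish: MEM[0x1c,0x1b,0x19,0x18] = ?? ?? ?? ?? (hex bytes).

  after D0: wrote 3B at 0x13 = 83d67b
  after D1: wrote 5B at 0x16 = 9bc0e31a31
  after D2: wrote 2B at 0x1b = 1a31
  after D3: wrote 2B at 0x07 = 074d
  after D4: wrote 6B at 0x05 = 9ad8da074d9f
query mem[0x1c]=0x31, mem[0x1b]=0x1a, mem[0x19]=0x1a, mem[0x18]=0xe3

MEM[0x1c,0x1b,0x19,0x18] = 31 1a 1a e3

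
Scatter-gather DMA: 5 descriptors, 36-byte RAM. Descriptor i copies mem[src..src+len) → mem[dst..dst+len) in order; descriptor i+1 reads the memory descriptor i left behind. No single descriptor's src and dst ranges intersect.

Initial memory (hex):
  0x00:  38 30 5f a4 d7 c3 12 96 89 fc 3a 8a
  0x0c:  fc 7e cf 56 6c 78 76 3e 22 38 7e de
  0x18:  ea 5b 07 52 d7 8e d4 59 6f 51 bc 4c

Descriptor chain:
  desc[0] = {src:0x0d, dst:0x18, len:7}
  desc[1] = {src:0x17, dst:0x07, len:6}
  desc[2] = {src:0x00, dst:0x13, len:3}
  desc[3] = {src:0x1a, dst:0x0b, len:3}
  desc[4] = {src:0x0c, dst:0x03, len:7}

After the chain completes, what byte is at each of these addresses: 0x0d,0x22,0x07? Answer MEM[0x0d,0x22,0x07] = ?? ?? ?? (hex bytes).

  after D0: wrote 7B at 0x18 = 7ecf566c78763e
  after D1: wrote 6B at 0x07 = de7ecf566c78
  after D2: wrote 3B at 0x13 = 38305f
  after D3: wrote 3B at 0x0b = 566c78
  after D4: wrote 7B at 0x03 = 6c78cf566c7876
query mem[0x0d]=0x78, mem[0x22]=0xbc, mem[0x07]=0x6c

MEM[0x0d,0x22,0x07] = 78 bc 6c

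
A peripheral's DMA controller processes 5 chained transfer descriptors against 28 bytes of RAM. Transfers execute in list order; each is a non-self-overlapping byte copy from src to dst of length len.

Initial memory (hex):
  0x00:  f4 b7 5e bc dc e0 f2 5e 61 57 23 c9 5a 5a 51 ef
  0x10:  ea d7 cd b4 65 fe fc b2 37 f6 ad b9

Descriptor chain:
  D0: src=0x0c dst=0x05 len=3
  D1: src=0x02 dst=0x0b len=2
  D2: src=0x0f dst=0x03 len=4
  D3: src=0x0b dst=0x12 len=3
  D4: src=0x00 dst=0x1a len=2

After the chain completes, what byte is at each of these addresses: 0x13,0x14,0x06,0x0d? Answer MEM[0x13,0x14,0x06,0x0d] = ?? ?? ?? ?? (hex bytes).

  after D0: wrote 3B at 0x05 = 5a5a51
  after D1: wrote 2B at 0x0b = 5ebc
  after D2: wrote 4B at 0x03 = efead7cd
  after D3: wrote 3B at 0x12 = 5ebc5a
  after D4: wrote 2B at 0x1a = f4b7
query mem[0x13]=0xbc, mem[0x14]=0x5a, mem[0x06]=0xcd, mem[0x0d]=0x5a

MEM[0x13,0x14,0x06,0x0d] = bc 5a cd 5a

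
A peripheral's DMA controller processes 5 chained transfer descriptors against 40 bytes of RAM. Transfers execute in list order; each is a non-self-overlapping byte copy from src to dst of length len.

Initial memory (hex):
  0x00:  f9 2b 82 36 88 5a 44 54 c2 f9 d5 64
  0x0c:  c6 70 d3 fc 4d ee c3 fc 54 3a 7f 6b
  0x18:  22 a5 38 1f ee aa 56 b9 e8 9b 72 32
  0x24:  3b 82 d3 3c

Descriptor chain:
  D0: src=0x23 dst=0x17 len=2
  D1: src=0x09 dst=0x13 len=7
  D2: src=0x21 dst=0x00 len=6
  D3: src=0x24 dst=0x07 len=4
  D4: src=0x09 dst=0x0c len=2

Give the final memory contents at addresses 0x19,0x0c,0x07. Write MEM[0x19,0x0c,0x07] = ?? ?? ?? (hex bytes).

MEM[0x19,0x0c,0x07] = fc d3 3b

  after D0: wrote 2B at 0x17 = 323b
  after D1: wrote 7B at 0x13 = f9d564c670d3fc
  after D2: wrote 6B at 0x00 = 9b72323b82d3
  after D3: wrote 4B at 0x07 = 3b82d33c
  after D4: wrote 2B at 0x0c = d33c
query mem[0x19]=0xfc, mem[0x0c]=0xd3, mem[0x07]=0x3b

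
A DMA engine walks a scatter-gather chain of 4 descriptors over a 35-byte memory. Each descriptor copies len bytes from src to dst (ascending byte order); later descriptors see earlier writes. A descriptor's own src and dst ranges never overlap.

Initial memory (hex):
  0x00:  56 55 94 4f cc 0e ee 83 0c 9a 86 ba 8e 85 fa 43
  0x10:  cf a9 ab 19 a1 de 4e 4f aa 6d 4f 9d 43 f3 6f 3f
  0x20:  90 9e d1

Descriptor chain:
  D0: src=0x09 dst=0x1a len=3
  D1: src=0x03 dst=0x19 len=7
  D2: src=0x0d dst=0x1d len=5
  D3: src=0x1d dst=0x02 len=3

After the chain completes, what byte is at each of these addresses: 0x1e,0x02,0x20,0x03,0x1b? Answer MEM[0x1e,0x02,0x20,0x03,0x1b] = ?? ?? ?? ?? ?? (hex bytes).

D0: mem[0x1a..0x1c] <- [9a 86 ba]
D1: mem[0x19..0x1f] <- [4f cc 0e ee 83 0c 9a]
D2: mem[0x1d..0x21] <- [85 fa 43 cf a9]
D3: mem[0x02..0x04] <- [85 fa 43]
query mem[0x1e]=0xfa, mem[0x02]=0x85, mem[0x20]=0xcf, mem[0x03]=0xfa, mem[0x1b]=0x0e

MEM[0x1e,0x02,0x20,0x03,0x1b] = fa 85 cf fa 0e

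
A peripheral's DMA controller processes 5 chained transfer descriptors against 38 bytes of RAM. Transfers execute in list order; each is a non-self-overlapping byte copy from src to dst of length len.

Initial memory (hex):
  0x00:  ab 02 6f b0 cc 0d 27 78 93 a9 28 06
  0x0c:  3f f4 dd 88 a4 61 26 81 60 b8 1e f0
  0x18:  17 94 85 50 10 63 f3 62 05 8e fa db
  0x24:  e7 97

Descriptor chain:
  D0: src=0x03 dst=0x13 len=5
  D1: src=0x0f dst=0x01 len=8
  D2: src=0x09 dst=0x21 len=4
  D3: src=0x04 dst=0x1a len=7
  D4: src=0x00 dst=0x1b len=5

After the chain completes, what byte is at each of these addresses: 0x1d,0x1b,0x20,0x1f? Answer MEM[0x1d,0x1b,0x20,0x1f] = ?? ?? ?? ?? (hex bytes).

MEM[0x1d,0x1b,0x20,0x1f] = a4 ab 28 26

  after D0: wrote 5B at 0x13 = b0cc0d2778
  after D1: wrote 8B at 0x01 = 88a46126b0cc0d27
  after D2: wrote 4B at 0x21 = a928063f
  after D3: wrote 7B at 0x1a = 26b0cc0d27a928
  after D4: wrote 5B at 0x1b = ab88a46126
query mem[0x1d]=0xa4, mem[0x1b]=0xab, mem[0x20]=0x28, mem[0x1f]=0x26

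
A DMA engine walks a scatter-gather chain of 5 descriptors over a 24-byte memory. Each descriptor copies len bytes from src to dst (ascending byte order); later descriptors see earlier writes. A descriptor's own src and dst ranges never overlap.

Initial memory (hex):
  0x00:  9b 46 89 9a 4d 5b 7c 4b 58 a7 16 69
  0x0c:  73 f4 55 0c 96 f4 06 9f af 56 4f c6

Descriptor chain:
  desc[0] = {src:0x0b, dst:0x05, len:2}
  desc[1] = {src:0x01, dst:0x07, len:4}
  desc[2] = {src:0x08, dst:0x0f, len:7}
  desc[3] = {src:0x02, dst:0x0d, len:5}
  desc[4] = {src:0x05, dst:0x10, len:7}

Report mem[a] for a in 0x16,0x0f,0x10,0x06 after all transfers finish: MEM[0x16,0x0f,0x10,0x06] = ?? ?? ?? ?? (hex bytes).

MEM[0x16,0x0f,0x10,0x06] = 69 4d 69 73

  after D0: wrote 2B at 0x05 = 6973
  after D1: wrote 4B at 0x07 = 46899a4d
  after D2: wrote 7B at 0x0f = 899a4d6973f455
  after D3: wrote 5B at 0x0d = 899a4d6973
  after D4: wrote 7B at 0x10 = 697346899a4d69
query mem[0x16]=0x69, mem[0x0f]=0x4d, mem[0x10]=0x69, mem[0x06]=0x73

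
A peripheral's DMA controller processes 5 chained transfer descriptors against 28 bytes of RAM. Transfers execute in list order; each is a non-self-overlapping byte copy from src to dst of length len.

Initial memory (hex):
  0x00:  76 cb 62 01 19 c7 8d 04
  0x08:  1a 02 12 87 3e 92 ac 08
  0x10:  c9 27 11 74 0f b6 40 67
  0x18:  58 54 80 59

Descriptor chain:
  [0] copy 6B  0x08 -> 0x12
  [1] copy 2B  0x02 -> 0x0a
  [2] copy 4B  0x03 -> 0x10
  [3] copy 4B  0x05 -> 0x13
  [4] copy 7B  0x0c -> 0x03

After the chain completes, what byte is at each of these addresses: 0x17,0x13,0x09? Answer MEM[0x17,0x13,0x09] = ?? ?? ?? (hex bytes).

MEM[0x17,0x13,0x09] = 92 c7 c7

#0 dst[0x12+6] := {0x1a,0x02,0x12,0x87,0x3e,0x92}
#1 dst[0x0a+2] := {0x62,0x01}
#2 dst[0x10+4] := {0x01,0x19,0xc7,0x8d}
#3 dst[0x13+4] := {0xc7,0x8d,0x04,0x1a}
#4 dst[0x03+7] := {0x3e,0x92,0xac,0x08,0x01,0x19,0xc7}
query mem[0x17]=0x92, mem[0x13]=0xc7, mem[0x09]=0xc7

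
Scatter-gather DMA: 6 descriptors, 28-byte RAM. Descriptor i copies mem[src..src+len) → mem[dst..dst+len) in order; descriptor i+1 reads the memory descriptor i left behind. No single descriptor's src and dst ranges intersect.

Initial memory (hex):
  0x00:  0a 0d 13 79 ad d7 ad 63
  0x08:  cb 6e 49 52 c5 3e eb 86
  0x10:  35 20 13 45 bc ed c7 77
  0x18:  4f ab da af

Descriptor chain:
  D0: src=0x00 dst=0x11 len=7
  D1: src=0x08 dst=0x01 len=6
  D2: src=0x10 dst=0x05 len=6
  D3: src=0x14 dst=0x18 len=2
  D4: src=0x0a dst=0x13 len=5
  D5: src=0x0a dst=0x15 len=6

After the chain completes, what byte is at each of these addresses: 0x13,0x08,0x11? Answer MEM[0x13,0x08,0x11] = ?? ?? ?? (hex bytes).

MEM[0x13,0x08,0x11] = ad 13 0a

D0: mem[0x11..0x17] <- [0a 0d 13 79 ad d7 ad]
D1: mem[0x01..0x06] <- [cb 6e 49 52 c5 3e]
D2: mem[0x05..0x0a] <- [35 0a 0d 13 79 ad]
D3: mem[0x18..0x19] <- [79 ad]
D4: mem[0x13..0x17] <- [ad 52 c5 3e eb]
D5: mem[0x15..0x1a] <- [ad 52 c5 3e eb 86]
query mem[0x13]=0xad, mem[0x08]=0x13, mem[0x11]=0x0a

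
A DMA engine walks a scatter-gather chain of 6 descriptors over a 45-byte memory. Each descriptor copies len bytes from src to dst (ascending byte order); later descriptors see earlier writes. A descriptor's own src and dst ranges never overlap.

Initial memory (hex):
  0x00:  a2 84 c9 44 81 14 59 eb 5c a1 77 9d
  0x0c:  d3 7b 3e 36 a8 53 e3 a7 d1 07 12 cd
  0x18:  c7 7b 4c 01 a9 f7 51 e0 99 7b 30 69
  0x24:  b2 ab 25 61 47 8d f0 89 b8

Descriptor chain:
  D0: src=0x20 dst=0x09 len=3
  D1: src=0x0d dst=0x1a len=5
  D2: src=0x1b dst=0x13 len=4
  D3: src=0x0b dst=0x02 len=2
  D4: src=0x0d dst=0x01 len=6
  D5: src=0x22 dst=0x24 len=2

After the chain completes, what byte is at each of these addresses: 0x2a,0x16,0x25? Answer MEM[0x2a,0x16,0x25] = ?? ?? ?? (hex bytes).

MEM[0x2a,0x16,0x25] = f0 53 69

[0] 0x20->0x09 len=3 : 99 7b 30
[1] 0x0d->0x1a len=5 : 7b 3e 36 a8 53
[2] 0x1b->0x13 len=4 : 3e 36 a8 53
[3] 0x0b->0x02 len=2 : 30 d3
[4] 0x0d->0x01 len=6 : 7b 3e 36 a8 53 e3
[5] 0x22->0x24 len=2 : 30 69
query mem[0x2a]=0xf0, mem[0x16]=0x53, mem[0x25]=0x69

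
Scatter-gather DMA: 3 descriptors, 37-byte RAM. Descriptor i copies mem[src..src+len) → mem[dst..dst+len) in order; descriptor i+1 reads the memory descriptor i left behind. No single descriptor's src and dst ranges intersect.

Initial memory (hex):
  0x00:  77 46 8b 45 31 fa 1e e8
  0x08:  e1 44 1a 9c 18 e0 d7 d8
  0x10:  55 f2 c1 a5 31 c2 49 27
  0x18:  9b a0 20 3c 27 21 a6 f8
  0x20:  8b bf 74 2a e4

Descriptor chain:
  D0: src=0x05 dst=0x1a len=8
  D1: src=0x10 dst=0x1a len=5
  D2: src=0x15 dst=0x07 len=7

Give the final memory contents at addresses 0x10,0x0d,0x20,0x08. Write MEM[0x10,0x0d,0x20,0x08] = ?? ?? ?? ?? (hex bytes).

MEM[0x10,0x0d,0x20,0x08] = 55 f2 9c 49

  after D0: wrote 8B at 0x1a = fa1ee8e1441a9c18
  after D1: wrote 5B at 0x1a = 55f2c1a531
  after D2: wrote 7B at 0x07 = c249279ba055f2
query mem[0x10]=0x55, mem[0x0d]=0xf2, mem[0x20]=0x9c, mem[0x08]=0x49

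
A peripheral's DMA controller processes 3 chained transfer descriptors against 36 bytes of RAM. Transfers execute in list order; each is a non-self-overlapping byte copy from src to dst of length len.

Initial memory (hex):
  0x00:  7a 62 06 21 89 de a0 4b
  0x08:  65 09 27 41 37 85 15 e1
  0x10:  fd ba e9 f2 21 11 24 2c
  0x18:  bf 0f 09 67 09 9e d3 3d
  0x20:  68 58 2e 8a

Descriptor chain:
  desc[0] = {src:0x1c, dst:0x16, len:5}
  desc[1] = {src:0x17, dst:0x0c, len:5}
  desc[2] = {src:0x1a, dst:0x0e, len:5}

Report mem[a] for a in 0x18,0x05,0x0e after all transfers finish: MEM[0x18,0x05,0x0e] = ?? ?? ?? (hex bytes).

#0 dst[0x16+5] := {0x09,0x9e,0xd3,0x3d,0x68}
#1 dst[0x0c+5] := {0x9e,0xd3,0x3d,0x68,0x67}
#2 dst[0x0e+5] := {0x68,0x67,0x09,0x9e,0xd3}
query mem[0x18]=0xd3, mem[0x05]=0xde, mem[0x0e]=0x68

MEM[0x18,0x05,0x0e] = d3 de 68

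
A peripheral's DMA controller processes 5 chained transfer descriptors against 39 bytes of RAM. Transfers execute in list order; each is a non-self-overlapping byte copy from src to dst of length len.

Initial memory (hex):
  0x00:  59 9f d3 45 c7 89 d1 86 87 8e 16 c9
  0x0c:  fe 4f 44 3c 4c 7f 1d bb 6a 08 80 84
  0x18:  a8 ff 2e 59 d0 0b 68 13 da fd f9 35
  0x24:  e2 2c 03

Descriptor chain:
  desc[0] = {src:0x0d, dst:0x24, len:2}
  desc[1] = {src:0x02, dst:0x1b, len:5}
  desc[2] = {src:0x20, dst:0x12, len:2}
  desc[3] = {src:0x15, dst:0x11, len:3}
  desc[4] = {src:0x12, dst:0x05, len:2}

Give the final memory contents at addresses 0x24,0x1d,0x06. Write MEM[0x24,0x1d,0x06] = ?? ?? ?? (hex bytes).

MEM[0x24,0x1d,0x06] = 4f c7 84

D0: mem[0x24..0x25] <- [4f 44]
D1: mem[0x1b..0x1f] <- [d3 45 c7 89 d1]
D2: mem[0x12..0x13] <- [da fd]
D3: mem[0x11..0x13] <- [08 80 84]
D4: mem[0x05..0x06] <- [80 84]
query mem[0x24]=0x4f, mem[0x1d]=0xc7, mem[0x06]=0x84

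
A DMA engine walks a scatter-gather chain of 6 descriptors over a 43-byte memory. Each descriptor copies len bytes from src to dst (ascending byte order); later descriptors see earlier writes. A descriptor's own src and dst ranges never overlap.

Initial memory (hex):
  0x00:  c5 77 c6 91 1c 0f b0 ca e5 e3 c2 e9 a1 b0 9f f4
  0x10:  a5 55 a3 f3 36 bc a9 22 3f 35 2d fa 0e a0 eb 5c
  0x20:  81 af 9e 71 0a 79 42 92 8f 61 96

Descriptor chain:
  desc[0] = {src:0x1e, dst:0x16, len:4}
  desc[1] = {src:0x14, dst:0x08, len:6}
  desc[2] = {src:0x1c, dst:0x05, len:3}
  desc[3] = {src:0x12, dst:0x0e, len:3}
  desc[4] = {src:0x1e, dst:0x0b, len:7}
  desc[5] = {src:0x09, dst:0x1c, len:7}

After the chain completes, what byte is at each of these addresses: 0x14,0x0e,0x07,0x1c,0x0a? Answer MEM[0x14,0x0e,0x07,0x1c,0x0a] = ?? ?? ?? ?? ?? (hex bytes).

MEM[0x14,0x0e,0x07,0x1c,0x0a] = 36 af eb bc eb

#0 dst[0x16+4] := {0xeb,0x5c,0x81,0xaf}
#1 dst[0x08+6] := {0x36,0xbc,0xeb,0x5c,0x81,0xaf}
#2 dst[0x05+3] := {0x0e,0xa0,0xeb}
#3 dst[0x0e+3] := {0xa3,0xf3,0x36}
#4 dst[0x0b+7] := {0xeb,0x5c,0x81,0xaf,0x9e,0x71,0x0a}
#5 dst[0x1c+7] := {0xbc,0xeb,0xeb,0x5c,0x81,0xaf,0x9e}
query mem[0x14]=0x36, mem[0x0e]=0xaf, mem[0x07]=0xeb, mem[0x1c]=0xbc, mem[0x0a]=0xeb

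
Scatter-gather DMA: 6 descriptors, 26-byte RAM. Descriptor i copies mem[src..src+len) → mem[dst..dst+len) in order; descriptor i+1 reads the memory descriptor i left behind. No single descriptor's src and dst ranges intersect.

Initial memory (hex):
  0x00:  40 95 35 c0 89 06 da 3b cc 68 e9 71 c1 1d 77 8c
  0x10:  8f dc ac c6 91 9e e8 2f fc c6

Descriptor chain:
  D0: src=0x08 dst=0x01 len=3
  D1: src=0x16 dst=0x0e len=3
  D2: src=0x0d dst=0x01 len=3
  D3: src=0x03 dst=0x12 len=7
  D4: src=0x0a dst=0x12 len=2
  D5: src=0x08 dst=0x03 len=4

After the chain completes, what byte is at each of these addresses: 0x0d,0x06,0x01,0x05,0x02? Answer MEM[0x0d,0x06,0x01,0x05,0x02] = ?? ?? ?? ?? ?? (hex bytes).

MEM[0x0d,0x06,0x01,0x05,0x02] = 1d 71 1d e9 e8

[0] 0x08->0x01 len=3 : cc 68 e9
[1] 0x16->0x0e len=3 : e8 2f fc
[2] 0x0d->0x01 len=3 : 1d e8 2f
[3] 0x03->0x12 len=7 : 2f 89 06 da 3b cc 68
[4] 0x0a->0x12 len=2 : e9 71
[5] 0x08->0x03 len=4 : cc 68 e9 71
query mem[0x0d]=0x1d, mem[0x06]=0x71, mem[0x01]=0x1d, mem[0x05]=0xe9, mem[0x02]=0xe8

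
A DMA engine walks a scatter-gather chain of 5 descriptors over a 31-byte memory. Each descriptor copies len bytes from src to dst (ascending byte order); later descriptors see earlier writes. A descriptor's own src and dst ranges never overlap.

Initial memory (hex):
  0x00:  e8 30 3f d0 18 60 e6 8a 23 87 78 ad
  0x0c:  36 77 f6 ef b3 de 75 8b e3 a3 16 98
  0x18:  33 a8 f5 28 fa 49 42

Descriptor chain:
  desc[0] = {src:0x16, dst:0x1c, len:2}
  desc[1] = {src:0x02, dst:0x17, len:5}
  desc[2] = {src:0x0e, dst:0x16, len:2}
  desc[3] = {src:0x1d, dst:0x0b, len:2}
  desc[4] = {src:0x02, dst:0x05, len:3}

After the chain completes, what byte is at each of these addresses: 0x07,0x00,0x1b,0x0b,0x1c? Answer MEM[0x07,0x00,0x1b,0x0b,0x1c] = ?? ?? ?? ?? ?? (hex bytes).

  after D0: wrote 2B at 0x1c = 1698
  after D1: wrote 5B at 0x17 = 3fd01860e6
  after D2: wrote 2B at 0x16 = f6ef
  after D3: wrote 2B at 0x0b = 9842
  after D4: wrote 3B at 0x05 = 3fd018
query mem[0x07]=0x18, mem[0x00]=0xe8, mem[0x1b]=0xe6, mem[0x0b]=0x98, mem[0x1c]=0x16

MEM[0x07,0x00,0x1b,0x0b,0x1c] = 18 e8 e6 98 16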